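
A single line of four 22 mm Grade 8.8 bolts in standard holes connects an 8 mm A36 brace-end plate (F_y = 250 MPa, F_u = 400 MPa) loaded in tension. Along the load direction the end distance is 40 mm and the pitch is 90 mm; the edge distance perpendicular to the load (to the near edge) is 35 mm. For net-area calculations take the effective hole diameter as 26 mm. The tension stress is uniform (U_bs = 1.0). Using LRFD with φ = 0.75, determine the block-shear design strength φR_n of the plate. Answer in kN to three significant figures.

Shear plane L_v = 40 + 3·90 = 310 mm; A_gv = 310 × 8 = 2480 mm².
A_nv = (310 − 3.5·26) × 8 = 1752 mm².
A_nt = (35 − 0.5·26) × 8 = 176 mm².
0.6 F_u A_nv = 420.5 kN; 0.6 F_y A_gv = 372 kN → shear yielding governs the shear term.
R_n = 372 + 1.0 × 400 × 176 / 1000 = 442.4 kN.
Design strength φR_n = 0.75 × 442.4 = 332 kN.

332 kN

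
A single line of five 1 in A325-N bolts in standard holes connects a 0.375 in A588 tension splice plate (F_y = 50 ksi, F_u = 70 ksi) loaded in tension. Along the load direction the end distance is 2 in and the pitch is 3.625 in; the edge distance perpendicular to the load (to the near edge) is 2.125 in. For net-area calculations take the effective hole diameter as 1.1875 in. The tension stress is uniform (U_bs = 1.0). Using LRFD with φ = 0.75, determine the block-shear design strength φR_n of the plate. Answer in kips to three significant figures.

162 kips

Shear plane L_v = 2 + 4·3.625 = 16.5 in; A_gv = 16.5 × 0.375 = 6.188 in².
A_nv = (16.5 − 4.5·1.1875) × 0.375 = 4.184 in².
A_nt = (2.125 − 0.5·1.1875) × 0.375 = 0.5742 in².
0.6 F_u A_nv = 175.7 kips; 0.6 F_y A_gv = 185.6 kips → shear rupture governs the shear term.
R_n = 175.7 + 1.0 × 70 × 0.5742 = 215.9 kips.
Design strength φR_n = 0.75 × 215.9 = 162 kips.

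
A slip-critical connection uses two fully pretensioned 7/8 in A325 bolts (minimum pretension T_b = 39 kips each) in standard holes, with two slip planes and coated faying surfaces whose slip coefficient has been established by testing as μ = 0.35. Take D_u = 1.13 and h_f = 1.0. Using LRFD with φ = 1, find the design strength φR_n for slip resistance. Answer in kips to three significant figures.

R_n = μ · D_u · h_f · T_b · n_s · n_b = 0.35 × 1.13 × 1.0 × 39 × 2 × 2 = 61.7 kips.
Design strength φR_n = 1 × 61.7 = 61.7 kips.

61.7 kips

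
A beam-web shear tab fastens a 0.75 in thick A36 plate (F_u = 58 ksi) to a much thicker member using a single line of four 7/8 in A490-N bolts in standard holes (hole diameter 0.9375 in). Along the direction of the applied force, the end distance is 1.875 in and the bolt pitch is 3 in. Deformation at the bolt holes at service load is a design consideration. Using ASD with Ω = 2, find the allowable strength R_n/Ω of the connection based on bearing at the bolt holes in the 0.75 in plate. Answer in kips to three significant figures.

Per bolt r_n = 1.2 l_c t F_u ≤ 2.4 d t F_u; upper limit = 2.4 × 0.875 × 0.75 × 58 = 91.35 kips.
Edge bolt: l_c = 1.875 − 0.9375/2 = 1.406 in → 1.2 × 1.406 × 0.75 × 58 = 73.41 → r_n = 73.41 kips.
Interior bolts: l_c = 3 − 0.9375 = 2.062 in → 1.2 × 2.062 × 0.75 × 58 = 107.7 → r_n = 91.35 kips.
R_n = 1 × 73.41 + 3 × 91.35 = 347.5 kips.
Allowable strength R_n/Ω = 347.5 / 2 = 174 kips.

174 kips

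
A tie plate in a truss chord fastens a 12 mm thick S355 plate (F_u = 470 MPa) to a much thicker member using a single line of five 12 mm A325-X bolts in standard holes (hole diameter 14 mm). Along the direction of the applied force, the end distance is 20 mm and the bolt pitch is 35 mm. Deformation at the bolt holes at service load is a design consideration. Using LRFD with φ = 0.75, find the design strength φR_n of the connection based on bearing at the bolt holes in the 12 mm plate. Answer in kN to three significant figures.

492 kN

Per bolt r_n = 1.2 l_c t F_u ≤ 2.4 d t F_u; upper limit = 2.4 × 12 × 12 × 470 / 1000 = 162.4 kN.
Edge bolt: l_c = 20 − 14/2 = 13 mm → 1.2 × 13 × 12 × 470 / 1000 = 87.98 → r_n = 87.98 kN.
Interior bolts: l_c = 35 − 14 = 21 mm → 1.2 × 21 × 12 × 470 / 1000 = 142.1 → r_n = 142.1 kN.
R_n = 1 × 87.98 + 4 × 142.1 = 656.5 kN.
Design strength φR_n = 0.75 × 656.5 = 492 kN.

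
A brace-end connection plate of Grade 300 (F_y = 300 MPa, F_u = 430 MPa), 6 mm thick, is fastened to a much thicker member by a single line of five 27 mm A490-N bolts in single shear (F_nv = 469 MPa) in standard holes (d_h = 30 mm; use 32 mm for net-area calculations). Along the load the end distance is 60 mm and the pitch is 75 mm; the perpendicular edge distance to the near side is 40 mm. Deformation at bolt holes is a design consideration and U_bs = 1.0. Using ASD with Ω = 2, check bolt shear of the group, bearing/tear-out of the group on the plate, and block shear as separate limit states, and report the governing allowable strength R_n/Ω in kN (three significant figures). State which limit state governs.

Bolt shear: A_b = π·27²/4 = 572.6 mm²; R_n = 469 × 572.6 × 5 × 1 / 1000 = 1343 kN → 1343 / 2 = 671 kN.
Bearing: edge l_c = 45, r_n = 139.3 kN; interior l_c = 45, r_n = 139.3 kN; R_n = 139.3 + 4·139.3 = 696.6 kN → 348 kN.
Block shear: A_gv = 2160, A_nv = 1296, A_nt = 144 mm²; R_n = min(0.6F_uA_nv, 0.6F_yA_gv) + U_bs·F_u·A_nt = 396.3 kN → 198 kN.
Block shear governs: 198 kN.

198 kN (block shear governs)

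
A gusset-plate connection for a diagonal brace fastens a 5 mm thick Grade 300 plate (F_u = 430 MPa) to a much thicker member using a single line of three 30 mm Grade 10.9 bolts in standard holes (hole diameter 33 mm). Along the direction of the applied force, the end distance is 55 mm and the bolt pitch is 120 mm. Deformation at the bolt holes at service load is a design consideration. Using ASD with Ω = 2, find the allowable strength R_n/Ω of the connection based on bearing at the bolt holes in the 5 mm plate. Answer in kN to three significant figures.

Per bolt r_n = 1.2 l_c t F_u ≤ 2.4 d t F_u; upper limit = 2.4 × 30 × 5 × 430 / 1000 = 154.8 kN.
Edge bolt: l_c = 55 − 33/2 = 38.5 mm → 1.2 × 38.5 × 5 × 430 / 1000 = 99.33 → r_n = 99.33 kN.
Interior bolts: l_c = 120 − 33 = 87 mm → 1.2 × 87 × 5 × 430 / 1000 = 224.5 → r_n = 154.8 kN.
R_n = 1 × 99.33 + 2 × 154.8 = 408.9 kN.
Allowable strength R_n/Ω = 408.9 / 2 = 204 kN.

204 kN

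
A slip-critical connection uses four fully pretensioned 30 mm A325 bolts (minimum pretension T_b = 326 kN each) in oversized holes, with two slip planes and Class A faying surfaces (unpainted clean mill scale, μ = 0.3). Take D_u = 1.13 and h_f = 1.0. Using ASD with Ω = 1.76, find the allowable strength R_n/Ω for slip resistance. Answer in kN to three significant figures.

R_n = μ · D_u · h_f · T_b · n_s · n_b = 0.3 × 1.13 × 1.0 × 326 × 2 × 4 = 884.1 kN.
Allowable strength R_n/Ω = 884.1 / 1.76 = 502 kN.

502 kN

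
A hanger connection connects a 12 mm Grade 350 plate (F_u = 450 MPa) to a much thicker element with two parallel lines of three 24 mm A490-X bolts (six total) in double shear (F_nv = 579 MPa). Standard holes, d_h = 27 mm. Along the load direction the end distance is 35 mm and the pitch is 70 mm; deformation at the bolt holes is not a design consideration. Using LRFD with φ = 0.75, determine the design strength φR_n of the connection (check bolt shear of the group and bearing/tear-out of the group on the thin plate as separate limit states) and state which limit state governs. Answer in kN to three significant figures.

1310 kN (bearing governs)

Bolt shear: A_b = π·24²/4 = 452.4 mm²; R_n = 579 × 452.4 × 6 × 2 / 1000 = 3143 kN → 0.75 × 3143 = 2360 kN.
Bearing (1.5 l_c t F_u ≤ 3.0 d t F_u): upper limit = 3.0·24·12·450 / 1000 = 388.8 kN.
  Edge l_c = 35 − 27/2 = 21.5 → r_n = 174.2 kN; interior l_c = 70 − 27 = 43 → r_n = 348.3 kN.
  R_n,bearing = 2·174.2 + 4·348.3 = 1742 kN → 0.75 × 1742 = 1310 kN.
Bearing governs: 1310 kN.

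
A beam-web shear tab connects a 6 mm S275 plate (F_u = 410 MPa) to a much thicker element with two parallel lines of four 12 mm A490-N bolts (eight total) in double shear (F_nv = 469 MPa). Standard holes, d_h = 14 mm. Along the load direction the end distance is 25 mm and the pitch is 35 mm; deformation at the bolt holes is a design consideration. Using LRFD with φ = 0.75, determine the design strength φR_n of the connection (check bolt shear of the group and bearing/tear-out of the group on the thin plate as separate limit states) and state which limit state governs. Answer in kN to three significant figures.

Bolt shear: A_b = π·12²/4 = 113.1 mm²; R_n = 469 × 113.1 × 8 × 2 / 1000 = 848.7 kN → 0.75 × 848.7 = 637 kN.
Bearing (1.2 l_c t F_u ≤ 2.4 d t F_u): upper limit = 2.4·12·6·410 / 1000 = 70.85 kN.
  Edge l_c = 25 − 14/2 = 18 → r_n = 53.14 kN; interior l_c = 35 − 14 = 21 → r_n = 61.99 kN.
  R_n,bearing = 2·53.14 + 6·61.99 = 478.2 kN → 0.75 × 478.2 = 359 kN.
Bearing governs: 359 kN.

359 kN (bearing governs)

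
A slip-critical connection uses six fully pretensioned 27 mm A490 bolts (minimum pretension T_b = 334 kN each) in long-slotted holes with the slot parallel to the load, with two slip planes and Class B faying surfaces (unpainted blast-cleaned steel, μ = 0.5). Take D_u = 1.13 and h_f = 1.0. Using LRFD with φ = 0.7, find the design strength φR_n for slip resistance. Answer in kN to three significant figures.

1590 kN

R_n = μ · D_u · h_f · T_b · n_s · n_b = 0.5 × 1.13 × 1.0 × 334 × 2 × 6 = 2265 kN.
Design strength φR_n = 0.7 × 2265 = 1590 kN.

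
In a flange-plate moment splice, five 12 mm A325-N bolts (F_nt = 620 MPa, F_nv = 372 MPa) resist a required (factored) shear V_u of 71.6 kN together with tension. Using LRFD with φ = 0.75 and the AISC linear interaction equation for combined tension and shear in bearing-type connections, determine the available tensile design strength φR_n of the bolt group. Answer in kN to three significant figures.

223 kN

A_b = π·12²/4 = 113.1 mm²; f_rv = 71.6 × 1000 / (5 × 113.1) = 126.6 MPa.
F'_nt = 1.3 F_nt − (F_nt / φF_nv) f_rv = 1.3·620 − (620/(0.75·372))·126.6 = 524.6 MPa, capped at F_nt → F'_nt = 524.6 MPa.
R_n = F'_nt · A_b · n = 524.6 × 113.1 × 5 / 1000 = 296.7 kN.
Design strength φR_n = 0.75 × 296.7 = 223 kN.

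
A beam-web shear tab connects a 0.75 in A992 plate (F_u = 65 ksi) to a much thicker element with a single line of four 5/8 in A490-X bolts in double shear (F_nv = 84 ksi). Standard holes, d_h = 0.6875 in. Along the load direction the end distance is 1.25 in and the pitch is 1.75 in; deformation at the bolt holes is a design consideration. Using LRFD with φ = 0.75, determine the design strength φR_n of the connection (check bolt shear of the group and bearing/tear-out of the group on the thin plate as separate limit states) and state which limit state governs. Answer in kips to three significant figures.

155 kips (bolt shear governs)

Bolt shear: A_b = π·0.625²/4 = 0.3068 in²; R_n = 84 × 0.3068 × 4 × 2 = 206.2 kips → 0.75 × 206.2 = 155 kips.
Bearing (1.2 l_c t F_u ≤ 2.4 d t F_u): upper limit = 2.4·0.625·0.75·65 = 73.12 kips.
  Edge l_c = 1.25 − 0.6875/2 = 0.9062 → r_n = 53.02 kips; interior l_c = 1.75 − 0.6875 = 1.062 → r_n = 62.16 kips.
  R_n,bearing = 1·53.02 + 3·62.16 = 239.5 kips → 0.75 × 239.5 = 180 kips.
Bolt shear governs: 155 kips.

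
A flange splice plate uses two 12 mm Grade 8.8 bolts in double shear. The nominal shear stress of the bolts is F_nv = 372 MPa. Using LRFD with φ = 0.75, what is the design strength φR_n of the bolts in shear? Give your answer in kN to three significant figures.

126 kN

A_b = π × 12² / 4 = 113.1 mm².
R_n = F_nv · A_b · n · n_s = 372 × 113.1 × 2 × 2 / 1000 = 168.3 kN.
Design strength φR_n = 0.75 × 168.3 = 126 kN.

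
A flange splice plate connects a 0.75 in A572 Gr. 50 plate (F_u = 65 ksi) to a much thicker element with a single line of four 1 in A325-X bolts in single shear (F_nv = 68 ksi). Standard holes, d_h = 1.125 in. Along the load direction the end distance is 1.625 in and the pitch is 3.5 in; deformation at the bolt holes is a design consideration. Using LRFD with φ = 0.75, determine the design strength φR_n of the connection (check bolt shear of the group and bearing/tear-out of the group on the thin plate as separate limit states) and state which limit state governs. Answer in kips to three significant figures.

160 kips (bolt shear governs)

Bolt shear: A_b = π·1²/4 = 0.7854 in²; R_n = 68 × 0.7854 × 4 × 1 = 213.6 kips → 0.75 × 213.6 = 160 kips.
Bearing (1.2 l_c t F_u ≤ 2.4 d t F_u): upper limit = 2.4·1·0.75·65 = 117 kips.
  Edge l_c = 1.625 − 1.125/2 = 1.062 → r_n = 62.16 kips; interior l_c = 3.5 − 1.125 = 2.375 → r_n = 117 kips.
  R_n,bearing = 1·62.16 + 3·117 = 413.2 kips → 0.75 × 413.2 = 310 kips.
Bolt shear governs: 160 kips.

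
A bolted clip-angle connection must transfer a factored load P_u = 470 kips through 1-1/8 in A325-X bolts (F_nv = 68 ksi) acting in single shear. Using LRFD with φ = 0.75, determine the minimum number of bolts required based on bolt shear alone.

A_b = π·1.125²/4 = 0.994 in².
Per-bolt design strength φR_n = 0.75 × 68 × 0.994 × 1 = 50.69 kips.
n ≥ 470 / 50.69 = 9.271 → use 10 bolts.

10 bolts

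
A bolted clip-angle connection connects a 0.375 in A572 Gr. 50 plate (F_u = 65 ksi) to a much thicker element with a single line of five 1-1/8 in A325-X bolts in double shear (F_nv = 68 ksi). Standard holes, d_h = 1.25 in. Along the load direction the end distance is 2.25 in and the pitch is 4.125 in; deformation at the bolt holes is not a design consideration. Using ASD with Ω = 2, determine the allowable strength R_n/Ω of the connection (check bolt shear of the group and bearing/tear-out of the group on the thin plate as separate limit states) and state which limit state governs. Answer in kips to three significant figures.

194 kips (bearing governs)

Bolt shear: A_b = π·1.125²/4 = 0.994 in²; R_n = 68 × 0.994 × 5 × 2 = 675.9 kips → 675.9 / 2 = 338 kips.
Bearing (1.5 l_c t F_u ≤ 3.0 d t F_u): upper limit = 3.0·1.125·0.375·65 = 82.27 kips.
  Edge l_c = 2.25 − 1.25/2 = 1.625 → r_n = 59.41 kips; interior l_c = 4.125 − 1.25 = 2.875 → r_n = 82.27 kips.
  R_n,bearing = 1·59.41 + 4·82.27 = 388.5 kips → 388.5 / 2 = 194 kips.
Bearing governs: 194 kips.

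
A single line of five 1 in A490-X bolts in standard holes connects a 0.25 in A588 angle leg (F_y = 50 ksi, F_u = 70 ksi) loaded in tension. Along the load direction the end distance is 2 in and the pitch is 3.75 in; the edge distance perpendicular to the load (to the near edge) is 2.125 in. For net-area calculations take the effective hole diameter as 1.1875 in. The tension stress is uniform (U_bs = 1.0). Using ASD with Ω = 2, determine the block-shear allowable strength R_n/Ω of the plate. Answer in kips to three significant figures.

Shear plane L_v = 2 + 4·3.75 = 17 in; A_gv = 17 × 0.25 = 4.25 in².
A_nv = (17 − 4.5·1.1875) × 0.25 = 2.914 in².
A_nt = (2.125 − 0.5·1.1875) × 0.25 = 0.3828 in².
0.6 F_u A_nv = 122.4 kips; 0.6 F_y A_gv = 127.5 kips → shear rupture governs the shear term.
R_n = 122.4 + 1.0 × 70 × 0.3828 = 149.2 kips.
Allowable strength R_n/Ω = 149.2 / 2 = 74.6 kips.

74.6 kips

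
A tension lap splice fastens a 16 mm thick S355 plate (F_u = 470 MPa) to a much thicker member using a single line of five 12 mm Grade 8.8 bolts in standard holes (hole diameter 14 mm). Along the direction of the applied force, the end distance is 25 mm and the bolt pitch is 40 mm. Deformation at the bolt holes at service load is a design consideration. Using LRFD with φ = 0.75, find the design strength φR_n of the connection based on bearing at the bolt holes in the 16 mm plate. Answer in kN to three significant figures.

Per bolt r_n = 1.2 l_c t F_u ≤ 2.4 d t F_u; upper limit = 2.4 × 12 × 16 × 470 / 1000 = 216.6 kN.
Edge bolt: l_c = 25 − 14/2 = 18 mm → 1.2 × 18 × 16 × 470 / 1000 = 162.4 → r_n = 162.4 kN.
Interior bolts: l_c = 40 − 14 = 26 mm → 1.2 × 26 × 16 × 470 / 1000 = 234.6 → r_n = 216.6 kN.
R_n = 1 × 162.4 + 4 × 216.6 = 1029 kN.
Design strength φR_n = 0.75 × 1029 = 772 kN.

772 kN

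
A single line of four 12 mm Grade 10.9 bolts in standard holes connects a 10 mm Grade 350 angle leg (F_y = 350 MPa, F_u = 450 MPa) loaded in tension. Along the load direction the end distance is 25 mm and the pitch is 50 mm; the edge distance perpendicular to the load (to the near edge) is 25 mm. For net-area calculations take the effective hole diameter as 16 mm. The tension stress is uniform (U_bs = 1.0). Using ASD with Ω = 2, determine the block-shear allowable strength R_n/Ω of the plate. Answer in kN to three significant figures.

Shear plane L_v = 25 + 3·50 = 175 mm; A_gv = 175 × 10 = 1750 mm².
A_nv = (175 − 3.5·16) × 10 = 1190 mm².
A_nt = (25 − 0.5·16) × 10 = 170 mm².
0.6 F_u A_nv = 321.3 kN; 0.6 F_y A_gv = 367.5 kN → shear rupture governs the shear term.
R_n = 321.3 + 1.0 × 450 × 170 / 1000 = 397.8 kN.
Allowable strength R_n/Ω = 397.8 / 2 = 199 kN.

199 kN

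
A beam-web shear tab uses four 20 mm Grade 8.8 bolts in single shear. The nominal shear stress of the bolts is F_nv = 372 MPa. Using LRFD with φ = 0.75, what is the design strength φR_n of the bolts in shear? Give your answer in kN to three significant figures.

A_b = π × 20² / 4 = 314.2 mm².
R_n = F_nv · A_b · n · n_s = 372 × 314.2 × 4 × 1 / 1000 = 467.5 kN.
Design strength φR_n = 0.75 × 467.5 = 351 kN.

351 kN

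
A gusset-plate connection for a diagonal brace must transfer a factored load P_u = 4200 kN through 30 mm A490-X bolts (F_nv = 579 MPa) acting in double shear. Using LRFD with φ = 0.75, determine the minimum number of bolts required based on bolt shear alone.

7 bolts

A_b = π·30²/4 = 706.9 mm².
Per-bolt design strength φR_n = 0.75 × 579 × 706.9 × 2 / 1000 = 613.9 kN.
n ≥ 4200 / 613.9 = 6.841 → use 7 bolts.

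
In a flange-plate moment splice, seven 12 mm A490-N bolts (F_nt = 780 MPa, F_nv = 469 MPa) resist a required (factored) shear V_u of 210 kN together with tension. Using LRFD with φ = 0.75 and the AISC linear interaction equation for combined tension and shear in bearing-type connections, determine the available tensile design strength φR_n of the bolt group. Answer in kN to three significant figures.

A_b = π·12²/4 = 113.1 mm²; f_rv = 210 × 1000 / (7 × 113.1) = 265.3 MPa.
F'_nt = 1.3 F_nt − (F_nt / φF_nv) f_rv = 1.3·780 − (780/(0.75·469))·265.3 = 425.8 MPa, capped at F_nt → F'_nt = 425.8 MPa.
R_n = F'_nt · A_b · n = 425.8 × 113.1 × 7 / 1000 = 337.1 kN.
Design strength φR_n = 0.75 × 337.1 = 253 kN.

253 kN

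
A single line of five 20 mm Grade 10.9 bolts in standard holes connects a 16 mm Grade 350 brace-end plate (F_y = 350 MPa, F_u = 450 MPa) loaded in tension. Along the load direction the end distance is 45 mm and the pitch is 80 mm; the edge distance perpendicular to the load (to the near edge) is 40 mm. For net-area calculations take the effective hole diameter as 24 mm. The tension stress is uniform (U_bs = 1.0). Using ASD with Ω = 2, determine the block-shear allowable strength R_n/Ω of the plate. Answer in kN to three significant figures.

Shear plane L_v = 45 + 4·80 = 365 mm; A_gv = 365 × 16 = 5840 mm².
A_nv = (365 − 4.5·24) × 16 = 4112 mm².
A_nt = (40 − 0.5·24) × 16 = 448 mm².
0.6 F_u A_nv = 1110 kN; 0.6 F_y A_gv = 1226 kN → shear rupture governs the shear term.
R_n = 1110 + 1.0 × 450 × 448 / 1000 = 1312 kN.
Allowable strength R_n/Ω = 1312 / 2 = 656 kN.

656 kN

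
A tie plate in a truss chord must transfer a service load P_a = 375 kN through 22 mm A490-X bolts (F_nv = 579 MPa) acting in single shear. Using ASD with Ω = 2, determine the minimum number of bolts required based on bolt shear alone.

A_b = π·22²/4 = 380.1 mm².
Per-bolt allowable strength R_n/Ω = 579 × 380.1 × 1 / 1000 / 2 = 110 kN.
n ≥ 375 / 110 = 3.408 → use 4 bolts.

4 bolts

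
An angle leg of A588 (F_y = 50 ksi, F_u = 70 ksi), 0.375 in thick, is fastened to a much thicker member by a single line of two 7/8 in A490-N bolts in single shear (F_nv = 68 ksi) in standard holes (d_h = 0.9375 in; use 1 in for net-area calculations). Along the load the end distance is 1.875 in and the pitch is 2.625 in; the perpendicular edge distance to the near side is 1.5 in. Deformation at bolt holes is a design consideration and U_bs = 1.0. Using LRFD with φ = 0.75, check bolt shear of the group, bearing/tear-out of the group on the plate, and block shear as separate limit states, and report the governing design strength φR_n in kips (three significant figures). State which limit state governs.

55.1 kips (block shear governs)

Bolt shear: A_b = π·0.875²/4 = 0.6013 in²; R_n = 68 × 0.6013 × 2 × 1 = 81.78 kips → 0.75 × 81.78 = 61.3 kips.
Bearing: edge l_c = 1.406, r_n = 44.3 kips; interior l_c = 1.688, r_n = 53.16 kips; R_n = 44.3 + 1·53.16 = 97.45 kips → 73.1 kips.
Block shear: A_gv = 1.688, A_nv = 1.125, A_nt = 0.375 in²; R_n = min(0.6F_uA_nv, 0.6F_yA_gv) + U_bs·F_u·A_nt = 73.5 kips → 55.1 kips.
Block shear governs: 55.1 kips.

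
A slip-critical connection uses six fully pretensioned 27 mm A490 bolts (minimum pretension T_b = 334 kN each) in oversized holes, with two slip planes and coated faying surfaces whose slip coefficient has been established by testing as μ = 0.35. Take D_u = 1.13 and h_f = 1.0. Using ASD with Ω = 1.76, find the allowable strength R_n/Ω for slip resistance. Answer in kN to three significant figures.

901 kN

R_n = μ · D_u · h_f · T_b · n_s · n_b = 0.35 × 1.13 × 1.0 × 334 × 2 × 6 = 1585 kN.
Allowable strength R_n/Ω = 1585 / 1.76 = 901 kN.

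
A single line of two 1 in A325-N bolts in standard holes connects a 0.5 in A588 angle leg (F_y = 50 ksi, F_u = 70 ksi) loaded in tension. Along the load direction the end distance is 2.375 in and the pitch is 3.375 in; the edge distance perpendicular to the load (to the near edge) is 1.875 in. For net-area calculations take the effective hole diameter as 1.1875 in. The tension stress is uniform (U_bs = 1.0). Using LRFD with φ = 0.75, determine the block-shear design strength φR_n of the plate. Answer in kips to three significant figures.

Shear plane L_v = 2.375 + 1·3.375 = 5.75 in; A_gv = 5.75 × 0.5 = 2.875 in².
A_nv = (5.75 − 1.5·1.1875) × 0.5 = 1.984 in².
A_nt = (1.875 − 0.5·1.1875) × 0.5 = 0.6406 in².
0.6 F_u A_nv = 83.34 kips; 0.6 F_y A_gv = 86.25 kips → shear rupture governs the shear term.
R_n = 83.34 + 1.0 × 70 × 0.6406 = 128.2 kips.
Design strength φR_n = 0.75 × 128.2 = 96.1 kips.

96.1 kips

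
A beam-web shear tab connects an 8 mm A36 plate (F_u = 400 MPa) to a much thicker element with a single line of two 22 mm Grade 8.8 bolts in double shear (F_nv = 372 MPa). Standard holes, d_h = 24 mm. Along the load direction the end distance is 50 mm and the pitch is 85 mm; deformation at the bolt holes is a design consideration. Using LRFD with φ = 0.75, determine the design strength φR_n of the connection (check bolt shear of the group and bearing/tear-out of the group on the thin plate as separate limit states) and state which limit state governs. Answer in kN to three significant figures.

Bolt shear: A_b = π·22²/4 = 380.1 mm²; R_n = 372 × 380.1 × 2 × 2 / 1000 = 565.6 kN → 0.75 × 565.6 = 424 kN.
Bearing (1.2 l_c t F_u ≤ 2.4 d t F_u): upper limit = 2.4·22·8·400 / 1000 = 169 kN.
  Edge l_c = 50 − 24/2 = 38 → r_n = 145.9 kN; interior l_c = 85 − 24 = 61 → r_n = 169 kN.
  R_n,bearing = 1·145.9 + 1·169 = 314.9 kN → 0.75 × 314.9 = 236 kN.
Bearing governs: 236 kN.

236 kN (bearing governs)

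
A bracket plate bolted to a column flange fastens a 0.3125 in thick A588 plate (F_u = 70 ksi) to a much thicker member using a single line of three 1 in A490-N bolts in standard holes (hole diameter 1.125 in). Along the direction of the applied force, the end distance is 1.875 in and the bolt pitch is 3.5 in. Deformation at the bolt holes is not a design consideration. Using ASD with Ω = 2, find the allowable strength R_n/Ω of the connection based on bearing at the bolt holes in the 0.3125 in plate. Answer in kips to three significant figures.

87.2 kips

Per bolt r_n = 1.5 l_c t F_u ≤ 3.0 d t F_u; upper limit = 3.0 × 1 × 0.3125 × 70 = 65.62 kips.
Edge bolt: l_c = 1.875 − 1.125/2 = 1.312 in → 1.5 × 1.312 × 0.3125 × 70 = 43.07 → r_n = 43.07 kips.
Interior bolts: l_c = 3.5 − 1.125 = 2.375 in → 1.5 × 2.375 × 0.3125 × 70 = 77.93 → r_n = 65.62 kips.
R_n = 1 × 43.07 + 2 × 65.62 = 174.3 kips.
Allowable strength R_n/Ω = 174.3 / 2 = 87.2 kips.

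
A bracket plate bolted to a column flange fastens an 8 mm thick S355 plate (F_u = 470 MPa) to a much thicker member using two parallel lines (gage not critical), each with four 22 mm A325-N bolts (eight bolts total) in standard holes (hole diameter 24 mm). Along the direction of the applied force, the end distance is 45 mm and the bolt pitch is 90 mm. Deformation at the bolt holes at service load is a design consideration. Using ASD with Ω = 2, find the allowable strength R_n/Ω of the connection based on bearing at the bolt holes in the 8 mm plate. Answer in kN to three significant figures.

Per bolt r_n = 1.2 l_c t F_u ≤ 2.4 d t F_u; upper limit = 2.4 × 22 × 8 × 470 / 1000 = 198.5 kN.
Edge bolt: l_c = 45 − 24/2 = 33 mm → 1.2 × 33 × 8 × 470 / 1000 = 148.9 → r_n = 148.9 kN.
Interior bolts: l_c = 90 − 24 = 66 mm → 1.2 × 66 × 8 × 470 / 1000 = 297.8 → r_n = 198.5 kN.
R_n = 2 × 148.9 + 6 × 198.5 = 1489 kN.
Allowable strength R_n/Ω = 1489 / 2 = 744 kN.

744 kN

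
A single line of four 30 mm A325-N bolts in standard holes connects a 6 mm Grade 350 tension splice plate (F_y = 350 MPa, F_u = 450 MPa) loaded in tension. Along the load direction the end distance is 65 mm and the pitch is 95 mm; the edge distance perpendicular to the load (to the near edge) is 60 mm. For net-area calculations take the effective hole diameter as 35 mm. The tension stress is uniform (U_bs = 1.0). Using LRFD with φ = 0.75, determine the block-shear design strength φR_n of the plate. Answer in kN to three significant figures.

362 kN

Shear plane L_v = 65 + 3·95 = 350 mm; A_gv = 350 × 6 = 2100 mm².
A_nv = (350 − 3.5·35) × 6 = 1365 mm².
A_nt = (60 − 0.5·35) × 6 = 255 mm².
0.6 F_u A_nv = 368.6 kN; 0.6 F_y A_gv = 441 kN → shear rupture governs the shear term.
R_n = 368.6 + 1.0 × 450 × 255 / 1000 = 483.3 kN.
Design strength φR_n = 0.75 × 483.3 = 362 kN.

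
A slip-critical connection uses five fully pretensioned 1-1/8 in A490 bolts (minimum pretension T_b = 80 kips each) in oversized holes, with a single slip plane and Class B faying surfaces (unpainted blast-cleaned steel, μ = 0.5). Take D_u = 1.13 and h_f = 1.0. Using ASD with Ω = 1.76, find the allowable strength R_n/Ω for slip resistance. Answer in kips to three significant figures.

128 kips

R_n = μ · D_u · h_f · T_b · n_s · n_b = 0.5 × 1.13 × 1.0 × 80 × 1 × 5 = 226 kips.
Allowable strength R_n/Ω = 226 / 1.76 = 128 kips.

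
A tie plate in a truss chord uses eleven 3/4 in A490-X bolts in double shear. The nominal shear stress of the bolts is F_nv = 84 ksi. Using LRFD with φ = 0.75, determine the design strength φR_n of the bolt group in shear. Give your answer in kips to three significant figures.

A_b = π × 0.75² / 4 = 0.4418 in².
R_n = F_nv · A_b · n · n_s = 84 × 0.4418 × 11 × 2 = 816.4 kips.
Design strength φR_n = 0.75 × 816.4 = 612 kips.

612 kips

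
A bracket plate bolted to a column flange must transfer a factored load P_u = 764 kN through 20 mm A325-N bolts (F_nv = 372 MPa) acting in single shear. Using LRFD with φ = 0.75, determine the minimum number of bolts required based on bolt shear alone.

A_b = π·20²/4 = 314.2 mm².
Per-bolt design strength φR_n = 0.75 × 372 × 314.2 × 1 / 1000 = 87.65 kN.
n ≥ 764 / 87.65 = 8.716 → use 9 bolts.

9 bolts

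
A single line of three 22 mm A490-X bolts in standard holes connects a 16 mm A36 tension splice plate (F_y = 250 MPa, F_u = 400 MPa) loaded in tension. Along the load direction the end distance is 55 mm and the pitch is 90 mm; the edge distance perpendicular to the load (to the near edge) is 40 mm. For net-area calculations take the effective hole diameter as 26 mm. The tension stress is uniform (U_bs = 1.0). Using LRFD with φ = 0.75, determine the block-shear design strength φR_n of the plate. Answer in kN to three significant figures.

Shear plane L_v = 55 + 2·90 = 235 mm; A_gv = 235 × 16 = 3760 mm².
A_nv = (235 − 2.5·26) × 16 = 2720 mm².
A_nt = (40 − 0.5·26) × 16 = 432 mm².
0.6 F_u A_nv = 652.8 kN; 0.6 F_y A_gv = 564 kN → shear yielding governs the shear term.
R_n = 564 + 1.0 × 400 × 432 / 1000 = 736.8 kN.
Design strength φR_n = 0.75 × 736.8 = 553 kN.

553 kN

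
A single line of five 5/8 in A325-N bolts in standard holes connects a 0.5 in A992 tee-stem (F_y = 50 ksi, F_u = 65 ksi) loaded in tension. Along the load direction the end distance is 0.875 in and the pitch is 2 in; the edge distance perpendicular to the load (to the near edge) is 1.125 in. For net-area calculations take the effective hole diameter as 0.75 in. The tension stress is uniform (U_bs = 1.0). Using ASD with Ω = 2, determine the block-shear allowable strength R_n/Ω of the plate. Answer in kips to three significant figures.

65.8 kips

Shear plane L_v = 0.875 + 4·2 = 8.875 in; A_gv = 8.875 × 0.5 = 4.438 in².
A_nv = (8.875 − 4.5·0.75) × 0.5 = 2.75 in².
A_nt = (1.125 − 0.5·0.75) × 0.5 = 0.375 in².
0.6 F_u A_nv = 107.2 kips; 0.6 F_y A_gv = 133.1 kips → shear rupture governs the shear term.
R_n = 107.2 + 1.0 × 65 × 0.375 = 131.6 kips.
Allowable strength R_n/Ω = 131.6 / 2 = 65.8 kips.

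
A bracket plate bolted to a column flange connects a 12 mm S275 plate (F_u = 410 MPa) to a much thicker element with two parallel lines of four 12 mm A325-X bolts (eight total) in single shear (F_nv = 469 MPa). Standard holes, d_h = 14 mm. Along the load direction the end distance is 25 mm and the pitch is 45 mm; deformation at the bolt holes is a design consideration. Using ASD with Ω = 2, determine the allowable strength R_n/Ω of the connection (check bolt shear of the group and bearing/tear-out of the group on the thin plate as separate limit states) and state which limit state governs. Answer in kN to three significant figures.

Bolt shear: A_b = π·12²/4 = 113.1 mm²; R_n = 469 × 113.1 × 8 × 1 / 1000 = 424.3 kN → 424.3 / 2 = 212 kN.
Bearing (1.2 l_c t F_u ≤ 2.4 d t F_u): upper limit = 2.4·12·12·410 / 1000 = 141.7 kN.
  Edge l_c = 25 − 14/2 = 18 → r_n = 106.3 kN; interior l_c = 45 − 14 = 31 → r_n = 141.7 kN.
  R_n,bearing = 2·106.3 + 6·141.7 = 1063 kN → 1063 / 2 = 531 kN.
Bolt shear governs: 212 kN.

212 kN (bolt shear governs)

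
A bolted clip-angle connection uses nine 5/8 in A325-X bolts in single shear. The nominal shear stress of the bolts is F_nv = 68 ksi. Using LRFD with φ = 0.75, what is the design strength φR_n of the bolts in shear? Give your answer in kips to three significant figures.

A_b = π × 0.625² / 4 = 0.3068 in².
R_n = F_nv · A_b · n · n_s = 68 × 0.3068 × 9 × 1 = 187.8 kips.
Design strength φR_n = 0.75 × 187.8 = 141 kips.

141 kips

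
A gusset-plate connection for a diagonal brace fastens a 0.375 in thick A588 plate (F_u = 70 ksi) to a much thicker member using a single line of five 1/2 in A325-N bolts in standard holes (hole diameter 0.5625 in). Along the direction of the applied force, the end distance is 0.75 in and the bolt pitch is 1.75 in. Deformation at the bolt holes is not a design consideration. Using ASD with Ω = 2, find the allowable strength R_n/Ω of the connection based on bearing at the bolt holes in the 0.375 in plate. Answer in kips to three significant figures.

Per bolt r_n = 1.5 l_c t F_u ≤ 3.0 d t F_u; upper limit = 3.0 × 0.5 × 0.375 × 70 = 39.38 kips.
Edge bolt: l_c = 0.75 − 0.5625/2 = 0.4688 in → 1.5 × 0.4688 × 0.375 × 70 = 18.46 → r_n = 18.46 kips.
Interior bolts: l_c = 1.75 − 0.5625 = 1.188 in → 1.5 × 1.188 × 0.375 × 70 = 46.76 → r_n = 39.38 kips.
R_n = 1 × 18.46 + 4 × 39.38 = 176 kips.
Allowable strength R_n/Ω = 176 / 2 = 88 kips.

88 kips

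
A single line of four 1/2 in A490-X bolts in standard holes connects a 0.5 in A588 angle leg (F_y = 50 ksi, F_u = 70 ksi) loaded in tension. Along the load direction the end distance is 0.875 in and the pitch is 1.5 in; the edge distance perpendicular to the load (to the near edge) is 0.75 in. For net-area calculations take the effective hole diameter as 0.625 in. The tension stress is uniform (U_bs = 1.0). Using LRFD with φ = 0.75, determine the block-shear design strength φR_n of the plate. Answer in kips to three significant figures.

Shear plane L_v = 0.875 + 3·1.5 = 5.375 in; A_gv = 5.375 × 0.5 = 2.688 in².
A_nv = (5.375 − 3.5·0.625) × 0.5 = 1.594 in².
A_nt = (0.75 − 0.5·0.625) × 0.5 = 0.2188 in².
0.6 F_u A_nv = 66.94 kips; 0.6 F_y A_gv = 80.62 kips → shear rupture governs the shear term.
R_n = 66.94 + 1.0 × 70 × 0.2188 = 82.25 kips.
Design strength φR_n = 0.75 × 82.25 = 61.7 kips.

61.7 kips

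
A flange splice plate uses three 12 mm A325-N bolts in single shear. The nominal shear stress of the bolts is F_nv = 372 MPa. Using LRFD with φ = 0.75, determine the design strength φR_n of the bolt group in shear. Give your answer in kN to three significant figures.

A_b = π × 12² / 4 = 113.1 mm².
R_n = F_nv · A_b · n · n_s = 372 × 113.1 × 3 × 1 / 1000 = 126.2 kN.
Design strength φR_n = 0.75 × 126.2 = 94.7 kN.

94.7 kN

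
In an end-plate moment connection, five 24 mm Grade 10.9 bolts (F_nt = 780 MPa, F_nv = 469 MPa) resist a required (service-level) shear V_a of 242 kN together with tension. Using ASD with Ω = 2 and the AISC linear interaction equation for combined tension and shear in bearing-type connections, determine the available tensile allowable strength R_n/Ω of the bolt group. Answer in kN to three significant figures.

744 kN

A_b = π·24²/4 = 452.4 mm²; f_rv = 242 × 1000 / (5 × 452.4) = 107 MPa.
F'_nt = 1.3 F_nt − (Ω F_nt / F_nv) f_rv = 1.3·780 − (2·780/469)·107 = 658.1 MPa, capped at F_nt → F'_nt = 658.1 MPa.
R_n = F'_nt · A_b · n = 658.1 × 452.4 × 5 / 1000 = 1489 kN.
Allowable strength R_n/Ω = 1489 / 2 = 744 kN.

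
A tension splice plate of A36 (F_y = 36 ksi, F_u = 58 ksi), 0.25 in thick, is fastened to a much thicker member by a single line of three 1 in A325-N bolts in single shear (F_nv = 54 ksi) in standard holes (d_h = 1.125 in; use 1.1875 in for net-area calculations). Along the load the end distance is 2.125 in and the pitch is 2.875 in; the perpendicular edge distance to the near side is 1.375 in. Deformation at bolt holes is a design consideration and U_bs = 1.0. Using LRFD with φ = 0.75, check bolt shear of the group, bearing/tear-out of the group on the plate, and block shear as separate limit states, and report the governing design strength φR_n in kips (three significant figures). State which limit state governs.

Bolt shear: A_b = π·1²/4 = 0.7854 in²; R_n = 54 × 0.7854 × 3 × 1 = 127.2 kips → 0.75 × 127.2 = 95.4 kips.
Bearing: edge l_c = 1.562, r_n = 27.19 kips; interior l_c = 1.75, r_n = 30.45 kips; R_n = 27.19 + 2·30.45 = 88.09 kips → 66.1 kips.
Block shear: A_gv = 1.969, A_nv = 1.227, A_nt = 0.1953 in²; R_n = min(0.6F_uA_nv, 0.6F_yA_gv) + U_bs·F_u·A_nt = 53.85 kips → 40.4 kips.
Block shear governs: 40.4 kips.

40.4 kips (block shear governs)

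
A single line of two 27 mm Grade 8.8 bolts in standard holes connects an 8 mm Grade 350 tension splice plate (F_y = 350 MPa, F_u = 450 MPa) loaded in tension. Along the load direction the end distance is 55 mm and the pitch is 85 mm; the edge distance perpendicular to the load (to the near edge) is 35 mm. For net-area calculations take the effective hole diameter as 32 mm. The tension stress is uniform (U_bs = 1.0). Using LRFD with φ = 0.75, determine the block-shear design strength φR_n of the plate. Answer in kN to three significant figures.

Shear plane L_v = 55 + 1·85 = 140 mm; A_gv = 140 × 8 = 1120 mm².
A_nv = (140 − 1.5·32) × 8 = 736 mm².
A_nt = (35 − 0.5·32) × 8 = 152 mm².
0.6 F_u A_nv = 198.7 kN; 0.6 F_y A_gv = 235.2 kN → shear rupture governs the shear term.
R_n = 198.7 + 1.0 × 450 × 152 / 1000 = 267.1 kN.
Design strength φR_n = 0.75 × 267.1 = 200 kN.

200 kN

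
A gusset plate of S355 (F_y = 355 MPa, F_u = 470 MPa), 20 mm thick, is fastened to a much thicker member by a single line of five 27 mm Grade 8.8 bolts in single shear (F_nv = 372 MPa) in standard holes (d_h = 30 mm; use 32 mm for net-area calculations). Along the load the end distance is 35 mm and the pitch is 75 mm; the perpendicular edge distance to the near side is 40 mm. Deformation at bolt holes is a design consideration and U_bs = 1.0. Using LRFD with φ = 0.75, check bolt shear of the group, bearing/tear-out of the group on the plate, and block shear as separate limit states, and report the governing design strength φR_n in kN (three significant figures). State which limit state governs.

Bolt shear: A_b = π·27²/4 = 572.6 mm²; R_n = 372 × 572.6 × 5 × 1 / 1000 = 1065 kN → 0.75 × 1065 = 799 kN.
Bearing: edge l_c = 20, r_n = 225.6 kN; interior l_c = 45, r_n = 507.6 kN; R_n = 225.6 + 4·507.6 = 2256 kN → 1690 kN.
Block shear: A_gv = 6700, A_nv = 3820, A_nt = 480 mm²; R_n = min(0.6F_uA_nv, 0.6F_yA_gv) + U_bs·F_u·A_nt = 1303 kN → 977 kN.
Bolt shear governs: 799 kN.

799 kN (bolt shear governs)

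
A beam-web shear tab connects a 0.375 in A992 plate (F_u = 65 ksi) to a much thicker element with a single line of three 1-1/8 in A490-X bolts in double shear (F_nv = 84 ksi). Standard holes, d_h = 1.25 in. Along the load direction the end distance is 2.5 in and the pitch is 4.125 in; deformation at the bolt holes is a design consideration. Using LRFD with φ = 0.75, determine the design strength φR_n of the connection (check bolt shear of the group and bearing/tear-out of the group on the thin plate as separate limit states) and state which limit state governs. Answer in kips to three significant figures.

140 kips (bearing governs)

Bolt shear: A_b = π·1.125²/4 = 0.994 in²; R_n = 84 × 0.994 × 3 × 2 = 501 kips → 0.75 × 501 = 376 kips.
Bearing (1.2 l_c t F_u ≤ 2.4 d t F_u): upper limit = 2.4·1.125·0.375·65 = 65.81 kips.
  Edge l_c = 2.5 − 1.25/2 = 1.875 → r_n = 54.84 kips; interior l_c = 4.125 − 1.25 = 2.875 → r_n = 65.81 kips.
  R_n,bearing = 1·54.84 + 2·65.81 = 186.5 kips → 0.75 × 186.5 = 140 kips.
Bearing governs: 140 kips.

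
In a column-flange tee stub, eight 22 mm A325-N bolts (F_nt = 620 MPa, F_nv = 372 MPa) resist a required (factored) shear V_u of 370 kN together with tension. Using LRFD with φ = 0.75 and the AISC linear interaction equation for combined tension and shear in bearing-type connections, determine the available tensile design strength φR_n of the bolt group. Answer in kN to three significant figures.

1220 kN

A_b = π·22²/4 = 380.1 mm²; f_rv = 370 × 1000 / (8 × 380.1) = 121.7 MPa.
F'_nt = 1.3 F_nt − (F_nt / φF_nv) f_rv = 1.3·620 − (620/(0.75·372))·121.7 = 535.6 MPa, capped at F_nt → F'_nt = 535.6 MPa.
R_n = F'_nt · A_b · n = 535.6 × 380.1 × 8 / 1000 = 1629 kN.
Design strength φR_n = 0.75 × 1629 = 1220 kN.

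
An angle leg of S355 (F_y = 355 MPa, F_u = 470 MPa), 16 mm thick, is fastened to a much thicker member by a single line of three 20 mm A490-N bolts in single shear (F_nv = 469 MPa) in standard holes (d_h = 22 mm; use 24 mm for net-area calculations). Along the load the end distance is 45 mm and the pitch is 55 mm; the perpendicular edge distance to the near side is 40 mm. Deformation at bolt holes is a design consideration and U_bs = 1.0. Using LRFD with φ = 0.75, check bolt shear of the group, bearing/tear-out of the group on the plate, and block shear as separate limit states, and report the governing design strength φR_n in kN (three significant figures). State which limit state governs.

Bolt shear: A_b = π·20²/4 = 314.2 mm²; R_n = 469 × 314.2 × 3 × 1 / 1000 = 442 kN → 0.75 × 442 = 332 kN.
Bearing: edge l_c = 34, r_n = 306.8 kN; interior l_c = 33, r_n = 297.8 kN; R_n = 306.8 + 2·297.8 = 902.4 kN → 677 kN.
Block shear: A_gv = 2480, A_nv = 1520, A_nt = 448 mm²; R_n = min(0.6F_uA_nv, 0.6F_yA_gv) + U_bs·F_u·A_nt = 639.2 kN → 479 kN.
Bolt shear governs: 332 kN.

332 kN (bolt shear governs)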